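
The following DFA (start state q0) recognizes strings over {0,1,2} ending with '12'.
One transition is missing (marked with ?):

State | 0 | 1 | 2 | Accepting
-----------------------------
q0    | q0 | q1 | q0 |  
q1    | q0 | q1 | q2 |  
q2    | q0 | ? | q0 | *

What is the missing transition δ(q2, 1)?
q1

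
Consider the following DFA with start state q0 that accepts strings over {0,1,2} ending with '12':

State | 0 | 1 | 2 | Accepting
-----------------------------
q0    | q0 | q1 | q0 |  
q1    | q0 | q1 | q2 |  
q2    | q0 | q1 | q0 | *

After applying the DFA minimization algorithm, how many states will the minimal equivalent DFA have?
All 3 states are reachable from q0, so none can be removed as unreachable.
Table-filling: first mark every (accepting, non-accepting) pair as distinguishable (accepting: {q2}; non-accepting: {q0, q1}).
Round 1: (q0, q1) on '2' go to q0 and q2, already distinguishable → mark.
Every pair of states is distinguishable, so the DFA is already minimal.
Equivalence classes: {q0}, {q1}, {q2} → 3 states.

Final answer: 3 states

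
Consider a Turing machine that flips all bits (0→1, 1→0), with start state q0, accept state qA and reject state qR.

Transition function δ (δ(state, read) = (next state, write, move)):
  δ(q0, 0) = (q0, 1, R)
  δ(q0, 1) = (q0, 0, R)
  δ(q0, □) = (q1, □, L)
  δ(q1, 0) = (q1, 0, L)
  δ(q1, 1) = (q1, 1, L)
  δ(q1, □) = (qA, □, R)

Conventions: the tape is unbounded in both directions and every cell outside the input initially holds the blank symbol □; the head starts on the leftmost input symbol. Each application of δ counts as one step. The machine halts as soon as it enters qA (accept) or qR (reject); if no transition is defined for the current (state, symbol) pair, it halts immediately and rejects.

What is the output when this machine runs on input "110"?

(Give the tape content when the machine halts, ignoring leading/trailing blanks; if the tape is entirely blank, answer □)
Step 0: [q0]110 (head at position 0)
Step 1: δ(q0, 1) = (q0, 0, R)  ⊢  0[q0]10 (head at position 1)
Step 2: δ(q0, 1) = (q0, 0, R)  ⊢  00[q0]0 (head at position 2)
Step 3: δ(q0, 0) = (q0, 1, R)  ⊢  001[q0]□ (head at position 3)
Step 4: δ(q0, □) = (q1, □, L)  ⊢  00[q1]1□ (head at position 2)
Step 5: δ(q1, 1) = (q1, 1, L)  ⊢  0[q1]01□ (head at position 1)
Step 6: δ(q1, 0) = (q1, 0, L)  ⊢  [q1]001□ (head at position 0)
Step 7: δ(q1, 0) = (q1, 0, L)  ⊢  [q1]□001□ (head at position -1)
Step 8: δ(q1, □) = (qA, □, R)  ⊢  □[qA]001□ (head at position 0)
The machine is in qA, so it halts and accepts.
Tape content when halted (ignoring surrounding blanks): 001

Final answer: Output: 001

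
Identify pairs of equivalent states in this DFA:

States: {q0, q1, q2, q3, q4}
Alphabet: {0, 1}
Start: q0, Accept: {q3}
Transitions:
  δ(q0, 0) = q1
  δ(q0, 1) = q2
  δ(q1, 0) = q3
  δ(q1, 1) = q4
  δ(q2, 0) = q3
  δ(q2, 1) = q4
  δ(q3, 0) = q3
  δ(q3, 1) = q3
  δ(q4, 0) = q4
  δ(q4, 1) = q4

Using the table-filling algorithm:
Round 0 – mark pairs where exactly one state is accepting: (q0,q3), (q1,q3), (q2,q3), (q3,q4)
Round 1 – newly marked: (q0,q1) [on 0: q1 vs q3, already marked]; (q0,q2) [on 0: q1 vs q3, already marked]; (q1,q4) [on 0: q3 vs q4, already marked]; (q2,q4) [on 0: q3 vs q4, already marked]
Round 2 – newly marked: (q0,q4) [on 0: q1 vs q4, already marked]
No further pairs can be marked.
(q1, q2) unmarked: δ(q1,0)=q3, δ(q2,0)=q3; δ(q1,1)=q4, δ(q2,1)=q4 → equivalent
Equivalent pairs: (q1, q2)

Final answer: Equivalent pairs: (q1, q2)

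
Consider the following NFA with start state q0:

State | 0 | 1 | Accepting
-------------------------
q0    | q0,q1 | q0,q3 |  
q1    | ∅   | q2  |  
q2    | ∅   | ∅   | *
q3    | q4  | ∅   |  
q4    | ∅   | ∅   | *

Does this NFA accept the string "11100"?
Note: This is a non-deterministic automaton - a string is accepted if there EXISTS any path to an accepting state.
Track the set of states the NFA could be in: start {q0}
Read '1': {q0} → {q0, q3}
Read '1': {q0, q3} → {q0, q3}
Read '1': {q0, q3} → {q0, q3}
Read '0': {q0, q3} → {q0, q1, q4}
Read '0': {q0, q1, q4} → {q0, q1}
Final set {q0, q1} contains no accepting state → rejected.

Final answer: No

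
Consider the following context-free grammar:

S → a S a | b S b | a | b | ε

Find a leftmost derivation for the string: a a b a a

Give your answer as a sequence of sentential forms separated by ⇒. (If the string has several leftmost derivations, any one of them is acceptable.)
Start with S.
Step 1: the leftmost non-terminal is S; apply S → a S a:  a S a
Step 2: the leftmost non-terminal is S; apply S → a S a:  a a S a a
Step 3: the leftmost non-terminal is S; apply S → b:  a a b a a

Final answer: S ⇒ a S a ⇒ a a S a a ⇒ a a b a a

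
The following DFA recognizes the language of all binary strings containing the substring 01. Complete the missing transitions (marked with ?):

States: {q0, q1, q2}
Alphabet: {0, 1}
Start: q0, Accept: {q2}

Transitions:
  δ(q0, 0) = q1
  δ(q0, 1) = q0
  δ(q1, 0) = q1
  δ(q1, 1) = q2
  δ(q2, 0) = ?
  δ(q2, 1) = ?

What each state remembers (consistent with the given transitions and accept states):
  q0: 01 not seen yet and the last symbol was not 0
  q1: 01 not seen yet and the last symbol was 0
  q2: the substring 01 has already been seen
Filling in the missing entries:
  δ(q2, 0): in q2 (the substring 01 has already been seen), after reading 0 we have: the substring 01 has already been seen → q2
  δ(q2, 1): in q2 (the substring 01 has already been seen), after reading 1 we have: the substring 01 has already been seen → q2

Final answer: δ(q2, 0) = q2; δ(q2, 1) = q2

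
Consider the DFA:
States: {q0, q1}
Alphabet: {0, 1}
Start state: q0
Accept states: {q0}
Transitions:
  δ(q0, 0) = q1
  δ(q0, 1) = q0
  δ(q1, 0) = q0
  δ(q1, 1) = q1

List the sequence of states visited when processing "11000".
Starting at q0
Read '1': q0 -> q0
Read '1': q0 -> q0
Read '0': q0 -> q1
Read '0': q1 -> q0
Read '0': q0 -> q1

Final answer: q0 -> q0 -> q0 -> q1 -> q0 -> q1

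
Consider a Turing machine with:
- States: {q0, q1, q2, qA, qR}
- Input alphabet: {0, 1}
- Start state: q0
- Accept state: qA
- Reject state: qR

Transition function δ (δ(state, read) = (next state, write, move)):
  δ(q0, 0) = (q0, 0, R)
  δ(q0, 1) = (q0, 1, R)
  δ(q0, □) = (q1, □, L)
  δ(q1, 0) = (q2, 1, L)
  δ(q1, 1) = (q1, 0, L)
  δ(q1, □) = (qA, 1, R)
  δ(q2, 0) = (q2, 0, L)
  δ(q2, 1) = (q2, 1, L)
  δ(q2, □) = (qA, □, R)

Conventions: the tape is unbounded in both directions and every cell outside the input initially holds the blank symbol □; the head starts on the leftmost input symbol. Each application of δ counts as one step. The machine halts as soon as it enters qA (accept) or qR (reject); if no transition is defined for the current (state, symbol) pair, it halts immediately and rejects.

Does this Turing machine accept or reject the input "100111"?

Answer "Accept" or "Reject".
Step 0: [q0]100111 (head at position 0)
Step 1: δ(q0, 1) = (q0, 1, R)  ⊢  1[q0]00111 (head at position 1)
Step 2: δ(q0, 0) = (q0, 0, R)  ⊢  10[q0]0111 (head at position 2)
Step 3: δ(q0, 0) = (q0, 0, R)  ⊢  100[q0]111 (head at position 3)
Step 4: δ(q0, 1) = (q0, 1, R)  ⊢  1001[q0]11 (head at position 4)
Step 5: δ(q0, 1) = (q0, 1, R)  ⊢  10011[q0]1 (head at position 5)
Step 6: δ(q0, 1) = (q0, 1, R)  ⊢  100111[q0]□ (head at position 6)
Step 7: δ(q0, □) = (q1, □, L)  ⊢  10011[q1]1□ (head at position 5)
Step 8: δ(q1, 1) = (q1, 0, L)  ⊢  1001[q1]10□ (head at position 4)
Step 9: δ(q1, 1) = (q1, 0, L)  ⊢  100[q1]100□ (head at position 3)
Step 10: δ(q1, 1) = (q1, 0, L)  ⊢  10[q1]0000□ (head at position 2)
Step 11: δ(q1, 0) = (q2, 1, L)  ⊢  1[q2]01000□ (head at position 1)
Step 12: δ(q2, 0) = (q2, 0, L)  ⊢  [q2]101000□ (head at position 0)
Step 13: δ(q2, 1) = (q2, 1, L)  ⊢  [q2]□101000□ (head at position -1)
Step 14: δ(q2, □) = (qA, □, R)  ⊢  □[qA]101000□ (head at position 0)
The machine is in qA, so it halts and accepts.

Final answer: Accept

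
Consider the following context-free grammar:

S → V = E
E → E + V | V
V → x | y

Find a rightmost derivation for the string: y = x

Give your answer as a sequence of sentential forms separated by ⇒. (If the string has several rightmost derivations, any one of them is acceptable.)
Start with S.
Step 1: the rightmost non-terminal is S; apply S → V = E:  V = E
Step 2: the rightmost non-terminal is E; apply E → V:  V = V
Step 3: the rightmost non-terminal is V; apply V → x:  V = x
Step 4: the rightmost non-terminal is V; apply V → y:  y = x

Final answer: S ⇒ V = E ⇒ V = V ⇒ V = x ⇒ y = x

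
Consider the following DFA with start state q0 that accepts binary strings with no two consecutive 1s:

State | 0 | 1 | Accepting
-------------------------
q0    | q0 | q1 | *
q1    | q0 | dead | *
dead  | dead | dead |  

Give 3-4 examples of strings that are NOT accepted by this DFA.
Any strings that end in a non-accepting state work; for example:
"110": q0 → q1 → dead → dead; dead is not accepting → rejected
"0011": q0 → q0 → q0 → q1 → dead; dead is not accepting → rejected
"0110": q0 → q0 → q1 → dead → dead; dead is not accepting → rejected
"1111": q0 → q1 → dead → dead → dead; dead is not accepting → rejected

Final answer: "110", "0011", "0110", "1111"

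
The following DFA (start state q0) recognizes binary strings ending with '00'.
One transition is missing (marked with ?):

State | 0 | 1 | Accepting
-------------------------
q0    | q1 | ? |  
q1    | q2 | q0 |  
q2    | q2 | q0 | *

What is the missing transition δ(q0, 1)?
q0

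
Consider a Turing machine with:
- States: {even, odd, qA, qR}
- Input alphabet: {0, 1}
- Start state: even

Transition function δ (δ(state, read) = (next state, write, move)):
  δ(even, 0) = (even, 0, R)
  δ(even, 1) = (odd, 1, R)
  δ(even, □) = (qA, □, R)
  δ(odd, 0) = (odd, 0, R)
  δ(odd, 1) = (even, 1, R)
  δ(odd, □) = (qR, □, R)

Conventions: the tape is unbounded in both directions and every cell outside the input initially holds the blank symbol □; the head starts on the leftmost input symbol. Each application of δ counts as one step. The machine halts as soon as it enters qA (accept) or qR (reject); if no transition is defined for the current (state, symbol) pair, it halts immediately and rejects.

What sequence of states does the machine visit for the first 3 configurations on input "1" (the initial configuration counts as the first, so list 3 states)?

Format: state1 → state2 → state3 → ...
Step 0: [even]1 (head at position 0)
Step 1: δ(even, 1) = (odd, 1, R)  ⊢  1[odd]□ (head at position 1)
Step 2: δ(odd, □) = (qR, □, R)  ⊢  1□[qR]□ (head at position 2)
Reading off the states of these 3 configurations: even → odd → qR

Final answer: even → odd → qR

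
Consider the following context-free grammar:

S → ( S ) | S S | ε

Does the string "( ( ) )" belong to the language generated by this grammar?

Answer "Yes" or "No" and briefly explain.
A derivation exists: S ⇒ ( S ) ⇒ ( ( S ) ) ⇒ ( ( ) ) (using S → ( S ) twice, then S → ε).

Final answer: Yes - a valid derivation exists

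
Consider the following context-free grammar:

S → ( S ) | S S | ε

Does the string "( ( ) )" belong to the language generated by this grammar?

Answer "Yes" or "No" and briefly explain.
A derivation exists: S ⇒ ( S ) ⇒ ( ( S ) ) ⇒ ( ( ) ) (using S → ( S ) twice, then S → ε).

Final answer: Yes - a valid derivation exists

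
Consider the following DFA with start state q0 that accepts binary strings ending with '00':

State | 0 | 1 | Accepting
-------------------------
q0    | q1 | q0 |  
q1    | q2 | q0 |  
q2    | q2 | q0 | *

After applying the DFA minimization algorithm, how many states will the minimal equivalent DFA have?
All 3 states are reachable from q0, so none can be removed as unreachable.
Table-filling: first mark every (accepting, non-accepting) pair as distinguishable (accepting: {q2}; non-accepting: {q0, q1}).
Round 1: (q0, q1) on '0' go to q1 and q2, already distinguishable → mark.
Every pair of states is distinguishable, so the DFA is already minimal.
Equivalence classes: {q0}, {q1}, {q2} → 3 states.

Final answer: 3 states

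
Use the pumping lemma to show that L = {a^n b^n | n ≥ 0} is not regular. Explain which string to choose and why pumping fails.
Language: L = {a^n b^n | n ≥ 0} (equal numbers of a's followed by b's)
Step 1: Assume for contradiction that L is regular, with pumping length p.
Step 2: Choose s = a^p b^p. Then s ∈ L (it has p a's followed by p b's) and |s| ≥ p.
Step 3: Consider any decomposition s = xyz with |xy| ≤ p and |y| > 0. Since |xy| ≤ p and the first p symbols of s are all a's, y = a^k for some k with 1 ≤ k ≤ p.
Step 4: Pumping up (i = 2): xy²z = a^(p+k) b^p, which has more a's than b's, so xy²z ∉ L.
This contradicts the pumping lemma, so L is not regular.

Final answer: Choose s = a^p b^p. Since |xy| ≤ p, y = a^k with k ≥ 1. Then xy²z = a^(p+k) b^p ∉ L.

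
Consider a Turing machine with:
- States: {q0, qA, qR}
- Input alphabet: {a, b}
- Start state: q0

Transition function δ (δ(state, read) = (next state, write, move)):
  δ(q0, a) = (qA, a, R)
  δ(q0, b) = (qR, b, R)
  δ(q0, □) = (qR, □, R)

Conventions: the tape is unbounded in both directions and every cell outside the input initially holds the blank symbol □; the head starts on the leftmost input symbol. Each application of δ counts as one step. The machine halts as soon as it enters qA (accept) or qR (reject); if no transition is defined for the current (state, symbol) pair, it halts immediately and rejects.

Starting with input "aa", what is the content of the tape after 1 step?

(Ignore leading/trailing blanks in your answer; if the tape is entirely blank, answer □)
Step 0: [q0]aa (head at position 0)
Step 1: δ(q0, a) = (qA, a, R)  ⊢  a[qA]a (head at position 1)
Tape after 1 step (ignoring surrounding blanks): aa

Final answer: Tape: aa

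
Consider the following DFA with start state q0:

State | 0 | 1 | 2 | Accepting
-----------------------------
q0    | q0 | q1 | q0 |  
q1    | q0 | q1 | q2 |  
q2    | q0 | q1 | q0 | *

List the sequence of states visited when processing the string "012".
q0 → q0 → q1 → q2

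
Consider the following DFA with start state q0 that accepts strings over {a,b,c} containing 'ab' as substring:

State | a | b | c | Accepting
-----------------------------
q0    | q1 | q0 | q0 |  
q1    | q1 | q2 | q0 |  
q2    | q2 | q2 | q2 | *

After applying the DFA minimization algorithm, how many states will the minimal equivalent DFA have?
All 3 states are reachable from q0, so none can be removed as unreachable.
Table-filling: first mark every (accepting, non-accepting) pair as distinguishable (accepting: {q2}; non-accepting: {q0, q1}).
Round 1: (q0, q1) on 'b' go to q0 and q2, already distinguishable → mark.
Every pair of states is distinguishable, so the DFA is already minimal.
Equivalence classes: {q0}, {q1}, {q2} → 3 states.

Final answer: 3 states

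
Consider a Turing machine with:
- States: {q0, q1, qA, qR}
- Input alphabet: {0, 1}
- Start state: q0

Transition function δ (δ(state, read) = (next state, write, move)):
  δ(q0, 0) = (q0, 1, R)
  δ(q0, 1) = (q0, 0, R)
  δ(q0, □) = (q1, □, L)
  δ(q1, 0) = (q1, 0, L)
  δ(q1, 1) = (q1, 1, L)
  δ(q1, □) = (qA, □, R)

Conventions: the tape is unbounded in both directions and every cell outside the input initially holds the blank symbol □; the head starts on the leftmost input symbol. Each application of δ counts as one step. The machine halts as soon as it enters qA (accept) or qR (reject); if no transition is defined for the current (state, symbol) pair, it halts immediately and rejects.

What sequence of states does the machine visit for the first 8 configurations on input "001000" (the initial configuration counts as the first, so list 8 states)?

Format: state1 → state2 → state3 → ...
Step 0: [q0]001000 (head at position 0)
Step 1: δ(q0, 0) = (q0, 1, R)  ⊢  1[q0]01000 (head at position 1)
Step 2: δ(q0, 0) = (q0, 1, R)  ⊢  11[q0]1000 (head at position 2)
Step 3: δ(q0, 1) = (q0, 0, R)  ⊢  110[q0]000 (head at position 3)
Step 4: δ(q0, 0) = (q0, 1, R)  ⊢  1101[q0]00 (head at position 4)
Step 5: δ(q0, 0) = (q0, 1, R)  ⊢  11011[q0]0 (head at position 5)
Step 6: δ(q0, 0) = (q0, 1, R)  ⊢  110111[q0]□ (head at position 6)
Step 7: δ(q0, □) = (q1, □, L)  ⊢  11011[q1]1□ (head at position 5)
Reading off the states of these 8 configurations: q0 → q0 → q0 → q0 → q0 → q0 → q0 → q1

Final answer: q0 → q0 → q0 → q0 → q0 → q0 → q0 → q1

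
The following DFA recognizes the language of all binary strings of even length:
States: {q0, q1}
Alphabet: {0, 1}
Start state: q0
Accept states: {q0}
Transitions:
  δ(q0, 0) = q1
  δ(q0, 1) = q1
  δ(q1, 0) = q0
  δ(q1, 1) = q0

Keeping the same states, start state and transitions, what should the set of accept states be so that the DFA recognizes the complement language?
The DFA is complete (every state has a transition on every symbol), so the complement
is recognized by the same DFA with accepting and non-accepting states swapped.
Original accept states: {q0}
Complement accept states = All states - Original accept states
= {q0, q1} - {q0}
= {q1}
Complement language: strings of ODD length

Final answer: {q1}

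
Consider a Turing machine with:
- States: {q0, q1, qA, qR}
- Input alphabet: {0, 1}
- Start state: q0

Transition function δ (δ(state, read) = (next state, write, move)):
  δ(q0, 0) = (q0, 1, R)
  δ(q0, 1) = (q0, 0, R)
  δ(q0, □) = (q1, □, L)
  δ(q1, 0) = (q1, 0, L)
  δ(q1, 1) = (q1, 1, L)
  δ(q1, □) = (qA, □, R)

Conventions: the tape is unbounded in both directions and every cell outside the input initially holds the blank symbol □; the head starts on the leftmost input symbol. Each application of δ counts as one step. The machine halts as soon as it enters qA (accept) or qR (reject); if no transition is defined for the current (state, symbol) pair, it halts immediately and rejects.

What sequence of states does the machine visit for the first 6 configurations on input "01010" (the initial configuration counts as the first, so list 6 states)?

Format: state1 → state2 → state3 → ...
Step 0: [q0]01010 (head at position 0)
Step 1: δ(q0, 0) = (q0, 1, R)  ⊢  1[q0]1010 (head at position 1)
Step 2: δ(q0, 1) = (q0, 0, R)  ⊢  10[q0]010 (head at position 2)
Step 3: δ(q0, 0) = (q0, 1, R)  ⊢  101[q0]10 (head at position 3)
Step 4: δ(q0, 1) = (q0, 0, R)  ⊢  1010[q0]0 (head at position 4)
Step 5: δ(q0, 0) = (q0, 1, R)  ⊢  10101[q0]□ (head at position 5)
Reading off the states of these 6 configurations: q0 → q0 → q0 → q0 → q0 → q0

Final answer: q0 → q0 → q0 → q0 → q0 → q0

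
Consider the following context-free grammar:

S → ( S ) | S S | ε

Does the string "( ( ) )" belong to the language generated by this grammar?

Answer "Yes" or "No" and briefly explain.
A derivation exists: S ⇒ ( S ) ⇒ ( ( S ) ) ⇒ ( ( ) ) (using S → ( S ) twice, then S → ε).

Final answer: Yes - a valid derivation exists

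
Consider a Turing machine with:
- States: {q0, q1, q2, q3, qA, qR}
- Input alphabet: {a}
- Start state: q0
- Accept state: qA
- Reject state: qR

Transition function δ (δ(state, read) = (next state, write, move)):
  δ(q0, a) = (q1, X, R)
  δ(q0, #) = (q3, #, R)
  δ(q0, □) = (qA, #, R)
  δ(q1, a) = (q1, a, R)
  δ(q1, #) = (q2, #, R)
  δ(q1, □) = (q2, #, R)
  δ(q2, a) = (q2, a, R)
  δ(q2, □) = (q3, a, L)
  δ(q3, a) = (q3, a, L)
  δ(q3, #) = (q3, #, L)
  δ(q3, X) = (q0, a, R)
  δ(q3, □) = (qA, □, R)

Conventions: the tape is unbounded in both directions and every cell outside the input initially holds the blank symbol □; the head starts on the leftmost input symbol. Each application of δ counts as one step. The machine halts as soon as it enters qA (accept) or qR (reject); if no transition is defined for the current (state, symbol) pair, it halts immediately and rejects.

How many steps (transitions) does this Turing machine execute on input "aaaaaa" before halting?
Trace (configuration after each step, as tape_left[state]tape_right with head position):
Step 0: [q0]aaaaaa (head at position 0)
Step 1: X[q1]aaaaa (head 1)
Step 2: Xa[q1]aaaa (head 2)
Step 3: Xaa[q1]aaa (head 3)
Step 4: Xaaa[q1]aa (head 4)
Step 5: Xaaaa[q1]a (head 5)
Step 6: Xaaaaa[q1]□ (head 6)
Step 7: Xaaaaa#[q2]□ (head 7)
Step 8: Xaaaaa[q3]#a (head 6)
Step 9: Xaaaa[q3]a#a (head 5)
Step 10: Xaaa[q3]aa#a (head 4)
Step 11: Xaa[q3]aaa#a (head 3)
Step 12: Xa[q3]aaaa#a (head 2)
Step 13: X[q3]aaaaa#a (head 1)
Step 14: [q3]Xaaaaa#a (head 0)
Step 15: a[q0]aaaaa#a (head 1)
Step 16: aX[q1]aaaa#a (head 2)
Step 17: aXa[q1]aaa#a (head 3)
Step 18: aXaa[q1]aa#a (head 4)
Step 19: aXaaa[q1]a#a (head 5)
Step 20: aXaaaa[q1]#a (head 6)
Step 21: aXaaaa#[q2]a (head 7)
Step 22: aXaaaa#a[q2]□ (head 8)
Step 23: aXaaaa#[q3]aa (head 7)
Step 24: aXaaaa[q3]#aa (head 6)
Step 25: aXaaa[q3]a#aa (head 5)
Step 26: aXaa[q3]aa#aa (head 4)
Step 27: aXa[q3]aaa#aa (head 3)
Step 28: aX[q3]aaaa#aa (head 2)
Step 29: a[q3]Xaaaa#aa (head 1)
Step 30: aa[q0]aaaa#aa (head 2)
Step 31: aaX[q1]aaa#aa (head 3)
Step 32: aaXa[q1]aa#aa (head 4)
Step 33: aaXaa[q1]a#aa (head 5)
Step 34: aaXaaa[q1]#aa (head 6)
Step 35: aaXaaa#[q2]aa (head 7)
Step 36: aaXaaa#a[q2]a (head 8)
Step 37: aaXaaa#aa[q2]□ (head 9)
Step 38: aaXaaa#a[q3]aa (head 8)
Step 39: aaXaaa#[q3]aaa (head 7)
Step 40: aaXaaa[q3]#aaa (head 6)
Step 41: aaXaa[q3]a#aaa (head 5)
Step 42: aaXa[q3]aa#aaa (head 4)
Step 43: aaX[q3]aaa#aaa (head 3)
Step 44: aa[q3]Xaaa#aaa (head 2)
Step 45: aaa[q0]aaa#aaa (head 3)
Step 46: aaaX[q1]aa#aaa (head 4)
Step 47: aaaXa[q1]a#aaa (head 5)
Step 48: aaaXaa[q1]#aaa (head 6)
Step 49: aaaXaa#[q2]aaa (head 7)
Step 50: aaaXaa#a[q2]aa (head 8)
Step 51: aaaXaa#aa[q2]a (head 9)
Step 52: aaaXaa#aaa[q2]□ (head 10)
Step 53: aaaXaa#aa[q3]aa (head 9)
Step 54: aaaXaa#a[q3]aaa (head 8)
Step 55: aaaXaa#[q3]aaaa (head 7)
Step 56: aaaXaa[q3]#aaaa (head 6)
Step 57: aaaXa[q3]a#aaaa (head 5)
Step 58: aaaX[q3]aa#aaaa (head 4)
Step 59: aaa[q3]Xaa#aaaa (head 3)
Step 60: aaaa[q0]aa#aaaa (head 4)
Step 61: aaaaX[q1]a#aaaa (head 5)
Step 62: aaaaXa[q1]#aaaa (head 6)
Step 63: aaaaXa#[q2]aaaa (head 7)
Step 64: aaaaXa#a[q2]aaa (head 8)
Step 65: aaaaXa#aa[q2]aa (head 9)
Step 66: aaaaXa#aaa[q2]a (head 10)
Step 67: aaaaXa#aaaa[q2]□ (head 11)
Step 68: aaaaXa#aaa[q3]aa (head 10)
Step 69: aaaaXa#aa[q3]aaa (head 9)
Step 70: aaaaXa#a[q3]aaaa (head 8)
Step 71: aaaaXa#[q3]aaaaa (head 7)
Step 72: aaaaXa[q3]#aaaaa (head 6)
Step 73: aaaaX[q3]a#aaaaa (head 5)
Step 74: aaaa[q3]Xa#aaaaa (head 4)
Step 75: aaaaa[q0]a#aaaaa (head 5)
Step 76: aaaaaX[q1]#aaaaa (head 6)
Step 77: aaaaaX#[q2]aaaaa (head 7)
Step 78: aaaaaX#a[q2]aaaa (head 8)
Step 79: aaaaaX#aa[q2]aaa (head 9)
Step 80: aaaaaX#aaa[q2]aa (head 10)
Step 81: aaaaaX#aaaa[q2]a (head 11)
Step 82: aaaaaX#aaaaa[q2]□ (head 12)
Step 83: aaaaaX#aaaa[q3]aa (head 11)
Step 84: aaaaaX#aaa[q3]aaa (head 10)
Step 85: aaaaaX#aa[q3]aaaa (head 9)
Step 86: aaaaaX#a[q3]aaaaa (head 8)
Step 87: aaaaaX#[q3]aaaaaa (head 7)
Step 88: aaaaaX[q3]#aaaaaa (head 6)
Step 89: aaaaa[q3]X#aaaaaa (head 5)
Step 90: aaaaaa[q0]#aaaaaa (head 6)
Step 91: aaaaaa#[q3]aaaaaa (head 7)
Step 92: aaaaaa[q3]#aaaaaa (head 6)
Step 93: aaaaa[q3]a#aaaaaa (head 5)
Step 94: aaaa[q3]aa#aaaaaa (head 4)
Step 95: aaa[q3]aaa#aaaaaa (head 3)
Step 96: aa[q3]aaaa#aaaaaa (head 2)
Step 97: a[q3]aaaaa#aaaaaa (head 1)
Step 98: [q3]aaaaaa#aaaaaa (head 0)
Step 99: [q3]□aaaaaa#aaaaaa (head -1)
Step 100: □[qA]aaaaaa#aaaaaa (head 0)
The machine is in qA, so it halts and accepts.
Number of transitions executed: 100.

Final answer: 100 steps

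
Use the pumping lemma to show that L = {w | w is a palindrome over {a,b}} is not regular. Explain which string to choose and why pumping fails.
Language: L = {w | w is a palindrome over {a,b}} (strings that read the same forwards and backwards)
Step 1: Assume for contradiction that L is regular, with pumping length p.
Step 2: Choose s = a^p b a^p. Then s ∈ L (it reads the same forwards and backwards) and |s| ≥ p.
Step 3: Consider any decomposition s = xyz with |xy| ≤ p and |y| > 0. Since |xy| ≤ p and the first p symbols of s are all a's, y = a^k for some k with 1 ≤ k ≤ p.
Step 4: Pumping up (i = 2): xy²z = a^(p+k) b a^p. Its reverse is a^p b a^(p+k) ≠ a^(p+k) b a^p (the single b is no longer in the middle), so xy²z is not a palindrome and xy²z ∉ L.
This contradicts the pumping lemma, so L is not regular.

Final answer: Choose s = a^p b a^p. Since |xy| ≤ p, y = a^k with k ≥ 1. Then xy²z = a^(p+k) b a^p is not a palindrome, so ∉ L.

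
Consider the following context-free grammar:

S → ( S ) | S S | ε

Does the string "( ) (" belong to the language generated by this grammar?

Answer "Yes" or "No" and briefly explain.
Each production adds parentheses only in matched pairs (S → ( S )) or none at all, so every derived string has equally many '(' and ')'. The string ( ) ( has two '(' and one ')', so it cannot be derived.

Final answer: No - no valid derivation exists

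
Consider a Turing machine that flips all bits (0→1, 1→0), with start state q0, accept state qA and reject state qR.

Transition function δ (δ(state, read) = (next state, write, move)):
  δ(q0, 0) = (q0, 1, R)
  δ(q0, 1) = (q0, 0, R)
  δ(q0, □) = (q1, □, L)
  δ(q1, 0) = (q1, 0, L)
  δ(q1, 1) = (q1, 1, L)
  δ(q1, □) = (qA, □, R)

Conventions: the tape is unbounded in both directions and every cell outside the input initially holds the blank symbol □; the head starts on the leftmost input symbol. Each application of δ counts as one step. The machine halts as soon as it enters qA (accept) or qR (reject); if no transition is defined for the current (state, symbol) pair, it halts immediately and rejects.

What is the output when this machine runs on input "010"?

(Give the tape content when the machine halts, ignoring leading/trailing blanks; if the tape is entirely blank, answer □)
Step 0: [q0]010 (head at position 0)
Step 1: δ(q0, 0) = (q0, 1, R)  ⊢  1[q0]10 (head at position 1)
Step 2: δ(q0, 1) = (q0, 0, R)  ⊢  10[q0]0 (head at position 2)
Step 3: δ(q0, 0) = (q0, 1, R)  ⊢  101[q0]□ (head at position 3)
Step 4: δ(q0, □) = (q1, □, L)  ⊢  10[q1]1□ (head at position 2)
Step 5: δ(q1, 1) = (q1, 1, L)  ⊢  1[q1]01□ (head at position 1)
Step 6: δ(q1, 0) = (q1, 0, L)  ⊢  [q1]101□ (head at position 0)
Step 7: δ(q1, 1) = (q1, 1, L)  ⊢  [q1]□101□ (head at position -1)
Step 8: δ(q1, □) = (qA, □, R)  ⊢  □[qA]101□ (head at position 0)
The machine is in qA, so it halts and accepts.
Tape content when halted (ignoring surrounding blanks): 101

Final answer: Output: 101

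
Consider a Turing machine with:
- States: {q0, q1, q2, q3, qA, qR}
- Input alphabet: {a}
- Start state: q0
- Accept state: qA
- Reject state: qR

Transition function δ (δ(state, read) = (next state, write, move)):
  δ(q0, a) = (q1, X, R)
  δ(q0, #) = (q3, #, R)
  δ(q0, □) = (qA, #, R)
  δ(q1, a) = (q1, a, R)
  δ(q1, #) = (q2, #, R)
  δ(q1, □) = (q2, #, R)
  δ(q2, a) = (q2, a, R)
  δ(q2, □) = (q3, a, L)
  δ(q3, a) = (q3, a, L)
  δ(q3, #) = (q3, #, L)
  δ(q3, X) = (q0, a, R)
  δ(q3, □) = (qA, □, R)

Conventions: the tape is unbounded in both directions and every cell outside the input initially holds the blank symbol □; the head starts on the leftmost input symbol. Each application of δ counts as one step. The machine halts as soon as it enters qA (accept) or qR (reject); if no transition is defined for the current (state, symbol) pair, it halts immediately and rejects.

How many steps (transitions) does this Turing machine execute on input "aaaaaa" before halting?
Trace (configuration after each step, as tape_left[state]tape_right with head position):
Step 0: [q0]aaaaaa (head at position 0)
Step 1: X[q1]aaaaa (head 1)
Step 2: Xa[q1]aaaa (head 2)
Step 3: Xaa[q1]aaa (head 3)
Step 4: Xaaa[q1]aa (head 4)
Step 5: Xaaaa[q1]a (head 5)
Step 6: Xaaaaa[q1]□ (head 6)
Step 7: Xaaaaa#[q2]□ (head 7)
Step 8: Xaaaaa[q3]#a (head 6)
Step 9: Xaaaa[q3]a#a (head 5)
Step 10: Xaaa[q3]aa#a (head 4)
Step 11: Xaa[q3]aaa#a (head 3)
Step 12: Xa[q3]aaaa#a (head 2)
Step 13: X[q3]aaaaa#a (head 1)
Step 14: [q3]Xaaaaa#a (head 0)
Step 15: a[q0]aaaaa#a (head 1)
Step 16: aX[q1]aaaa#a (head 2)
Step 17: aXa[q1]aaa#a (head 3)
Step 18: aXaa[q1]aa#a (head 4)
Step 19: aXaaa[q1]a#a (head 5)
Step 20: aXaaaa[q1]#a (head 6)
Step 21: aXaaaa#[q2]a (head 7)
Step 22: aXaaaa#a[q2]□ (head 8)
Step 23: aXaaaa#[q3]aa (head 7)
Step 24: aXaaaa[q3]#aa (head 6)
Step 25: aXaaa[q3]a#aa (head 5)
Step 26: aXaa[q3]aa#aa (head 4)
Step 27: aXa[q3]aaa#aa (head 3)
Step 28: aX[q3]aaaa#aa (head 2)
Step 29: a[q3]Xaaaa#aa (head 1)
Step 30: aa[q0]aaaa#aa (head 2)
Step 31: aaX[q1]aaa#aa (head 3)
Step 32: aaXa[q1]aa#aa (head 4)
Step 33: aaXaa[q1]a#aa (head 5)
Step 34: aaXaaa[q1]#aa (head 6)
Step 35: aaXaaa#[q2]aa (head 7)
Step 36: aaXaaa#a[q2]a (head 8)
Step 37: aaXaaa#aa[q2]□ (head 9)
Step 38: aaXaaa#a[q3]aa (head 8)
Step 39: aaXaaa#[q3]aaa (head 7)
Step 40: aaXaaa[q3]#aaa (head 6)
Step 41: aaXaa[q3]a#aaa (head 5)
Step 42: aaXa[q3]aa#aaa (head 4)
Step 43: aaX[q3]aaa#aaa (head 3)
Step 44: aa[q3]Xaaa#aaa (head 2)
Step 45: aaa[q0]aaa#aaa (head 3)
Step 46: aaaX[q1]aa#aaa (head 4)
Step 47: aaaXa[q1]a#aaa (head 5)
Step 48: aaaXaa[q1]#aaa (head 6)
Step 49: aaaXaa#[q2]aaa (head 7)
Step 50: aaaXaa#a[q2]aa (head 8)
Step 51: aaaXaa#aa[q2]a (head 9)
Step 52: aaaXaa#aaa[q2]□ (head 10)
Step 53: aaaXaa#aa[q3]aa (head 9)
Step 54: aaaXaa#a[q3]aaa (head 8)
Step 55: aaaXaa#[q3]aaaa (head 7)
Step 56: aaaXaa[q3]#aaaa (head 6)
Step 57: aaaXa[q3]a#aaaa (head 5)
Step 58: aaaX[q3]aa#aaaa (head 4)
Step 59: aaa[q3]Xaa#aaaa (head 3)
Step 60: aaaa[q0]aa#aaaa (head 4)
Step 61: aaaaX[q1]a#aaaa (head 5)
Step 62: aaaaXa[q1]#aaaa (head 6)
Step 63: aaaaXa#[q2]aaaa (head 7)
Step 64: aaaaXa#a[q2]aaa (head 8)
Step 65: aaaaXa#aa[q2]aa (head 9)
Step 66: aaaaXa#aaa[q2]a (head 10)
Step 67: aaaaXa#aaaa[q2]□ (head 11)
Step 68: aaaaXa#aaa[q3]aa (head 10)
Step 69: aaaaXa#aa[q3]aaa (head 9)
Step 70: aaaaXa#a[q3]aaaa (head 8)
Step 71: aaaaXa#[q3]aaaaa (head 7)
Step 72: aaaaXa[q3]#aaaaa (head 6)
Step 73: aaaaX[q3]a#aaaaa (head 5)
Step 74: aaaa[q3]Xa#aaaaa (head 4)
Step 75: aaaaa[q0]a#aaaaa (head 5)
Step 76: aaaaaX[q1]#aaaaa (head 6)
Step 77: aaaaaX#[q2]aaaaa (head 7)
Step 78: aaaaaX#a[q2]aaaa (head 8)
Step 79: aaaaaX#aa[q2]aaa (head 9)
Step 80: aaaaaX#aaa[q2]aa (head 10)
Step 81: aaaaaX#aaaa[q2]a (head 11)
Step 82: aaaaaX#aaaaa[q2]□ (head 12)
Step 83: aaaaaX#aaaa[q3]aa (head 11)
Step 84: aaaaaX#aaa[q3]aaa (head 10)
Step 85: aaaaaX#aa[q3]aaaa (head 9)
Step 86: aaaaaX#a[q3]aaaaa (head 8)
Step 87: aaaaaX#[q3]aaaaaa (head 7)
Step 88: aaaaaX[q3]#aaaaaa (head 6)
Step 89: aaaaa[q3]X#aaaaaa (head 5)
Step 90: aaaaaa[q0]#aaaaaa (head 6)
Step 91: aaaaaa#[q3]aaaaaa (head 7)
Step 92: aaaaaa[q3]#aaaaaa (head 6)
Step 93: aaaaa[q3]a#aaaaaa (head 5)
Step 94: aaaa[q3]aa#aaaaaa (head 4)
Step 95: aaa[q3]aaa#aaaaaa (head 3)
Step 96: aa[q3]aaaa#aaaaaa (head 2)
Step 97: a[q3]aaaaa#aaaaaa (head 1)
Step 98: [q3]aaaaaa#aaaaaa (head 0)
Step 99: [q3]□aaaaaa#aaaaaa (head -1)
Step 100: □[qA]aaaaaa#aaaaaa (head 0)
The machine is in qA, so it halts and accepts.
Number of transitions executed: 100.

Final answer: 100 steps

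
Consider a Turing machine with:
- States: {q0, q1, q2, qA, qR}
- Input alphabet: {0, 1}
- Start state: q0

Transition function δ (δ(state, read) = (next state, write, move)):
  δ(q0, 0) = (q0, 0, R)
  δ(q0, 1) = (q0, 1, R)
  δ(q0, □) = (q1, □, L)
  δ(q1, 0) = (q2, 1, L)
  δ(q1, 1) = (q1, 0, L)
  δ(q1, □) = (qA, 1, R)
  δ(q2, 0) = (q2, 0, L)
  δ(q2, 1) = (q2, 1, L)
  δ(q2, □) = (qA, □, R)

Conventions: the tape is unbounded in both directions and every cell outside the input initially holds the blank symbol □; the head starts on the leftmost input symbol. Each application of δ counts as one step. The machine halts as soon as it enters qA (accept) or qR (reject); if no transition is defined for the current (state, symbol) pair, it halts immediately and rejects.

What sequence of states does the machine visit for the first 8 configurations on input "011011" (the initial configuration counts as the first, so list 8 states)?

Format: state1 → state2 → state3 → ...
Step 0: [q0]011011 (head at position 0)
Step 1: δ(q0, 0) = (q0, 0, R)  ⊢  0[q0]11011 (head at position 1)
Step 2: δ(q0, 1) = (q0, 1, R)  ⊢  01[q0]1011 (head at position 2)
Step 3: δ(q0, 1) = (q0, 1, R)  ⊢  011[q0]011 (head at position 3)
Step 4: δ(q0, 0) = (q0, 0, R)  ⊢  0110[q0]11 (head at position 4)
Step 5: δ(q0, 1) = (q0, 1, R)  ⊢  01101[q0]1 (head at position 5)
Step 6: δ(q0, 1) = (q0, 1, R)  ⊢  011011[q0]□ (head at position 6)
Step 7: δ(q0, □) = (q1, □, L)  ⊢  01101[q1]1□ (head at position 5)
Reading off the states of these 8 configurations: q0 → q0 → q0 → q0 → q0 → q0 → q0 → q1

Final answer: q0 → q0 → q0 → q0 → q0 → q0 → q0 → q1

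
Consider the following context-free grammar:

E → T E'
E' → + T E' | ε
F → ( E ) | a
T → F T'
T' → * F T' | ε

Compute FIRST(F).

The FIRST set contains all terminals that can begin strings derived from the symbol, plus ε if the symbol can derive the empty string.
FIRST(F): F → ( E ) contributes '(' and F → a contributes 'a', so FIRST(F) = {(, a}. F is not nullable.

Final answer: {(, a}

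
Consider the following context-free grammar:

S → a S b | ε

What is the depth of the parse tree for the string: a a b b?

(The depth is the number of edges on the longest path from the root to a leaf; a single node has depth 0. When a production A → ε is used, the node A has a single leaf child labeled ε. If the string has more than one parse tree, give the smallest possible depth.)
The only parse tree applies S → a S b 2 times (once per matching a…b pair) and then S → ε.
The S nodes sit at depths 0, 1, …, 2; the innermost S (depth 2) has the single child ε at depth 3.
The terminal leaves a, b are at depths 1..2, so the longest root-to-leaf path is S → S → … → S → ε with 3 edges.
Depth = 3.

Final answer: 3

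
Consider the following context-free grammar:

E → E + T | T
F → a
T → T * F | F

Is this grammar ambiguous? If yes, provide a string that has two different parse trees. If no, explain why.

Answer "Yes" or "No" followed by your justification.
This is the standard stratified expression grammar: '+' is introduced only by the left-recursive rule E → E + T and '*' only by the left-recursive rule T → T * F, with F → a. For any string, the last '+' must be the one produced at the root E (everything after it is a T containing no '+'), and likewise within each T the last '*' is produced at its root. This fixes the parse tree uniquely (left-associative, '*' binding tighter than '+'), so every string has exactly one parse tree.

Final answer: No - the grammar is unambiguous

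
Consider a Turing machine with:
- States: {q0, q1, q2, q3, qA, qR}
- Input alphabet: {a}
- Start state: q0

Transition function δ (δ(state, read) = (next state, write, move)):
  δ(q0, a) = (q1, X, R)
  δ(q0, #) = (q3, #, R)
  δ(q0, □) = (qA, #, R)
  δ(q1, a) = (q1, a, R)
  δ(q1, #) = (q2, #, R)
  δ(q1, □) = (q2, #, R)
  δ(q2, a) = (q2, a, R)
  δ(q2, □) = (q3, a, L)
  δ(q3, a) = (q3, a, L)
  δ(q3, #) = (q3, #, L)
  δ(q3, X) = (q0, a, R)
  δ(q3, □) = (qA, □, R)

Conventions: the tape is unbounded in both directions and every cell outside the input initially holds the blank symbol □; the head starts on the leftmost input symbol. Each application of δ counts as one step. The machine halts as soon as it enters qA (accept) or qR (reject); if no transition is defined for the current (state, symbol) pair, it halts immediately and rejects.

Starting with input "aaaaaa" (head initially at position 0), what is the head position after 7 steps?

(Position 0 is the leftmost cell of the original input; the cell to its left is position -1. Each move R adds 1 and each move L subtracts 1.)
Step 0: [q0]aaaaaa (head at position 0)
Step 1: δ(q0, a) = (q1, X, R)  ⊢  X[q1]aaaaa (head at position 1)
Step 2: δ(q1, a) = (q1, a, R)  ⊢  Xa[q1]aaaa (head at position 2)
Step 3: δ(q1, a) = (q1, a, R)  ⊢  Xaa[q1]aaa (head at position 3)
Step 4: δ(q1, a) = (q1, a, R)  ⊢  Xaaa[q1]aa (head at position 4)
Step 5: δ(q1, a) = (q1, a, R)  ⊢  Xaaaa[q1]a (head at position 5)
Step 6: δ(q1, a) = (q1, a, R)  ⊢  Xaaaaa[q1]□ (head at position 6)
Step 7: δ(q1, □) = (q2, #, R)  ⊢  Xaaaaa#[q2]□ (head at position 7)
Head position after 7 steps: 7

Final answer: Position 7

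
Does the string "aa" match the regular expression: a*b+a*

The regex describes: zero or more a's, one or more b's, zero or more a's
No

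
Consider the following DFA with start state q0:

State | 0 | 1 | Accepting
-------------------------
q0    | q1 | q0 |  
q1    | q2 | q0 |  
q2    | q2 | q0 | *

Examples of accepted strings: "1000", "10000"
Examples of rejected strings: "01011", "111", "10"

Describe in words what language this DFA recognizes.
binary strings ending with '00'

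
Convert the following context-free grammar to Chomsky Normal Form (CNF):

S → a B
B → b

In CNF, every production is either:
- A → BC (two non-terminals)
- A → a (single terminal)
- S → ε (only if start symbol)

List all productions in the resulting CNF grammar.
The grammar has no ε-productions or unit productions to eliminate.
S → a B has terminal a in a right-hand side of length ≥ 2: introduce T_a → a and use T_a in place of a.
B → b is already in CNF (single terminal) – keep it.
S → a B becomes S → T_a B.
Resulting CNF grammar (3 productions): T_a → a; B → b; S → T_a B

Final answer: T_a → a; B → b; S → T_a B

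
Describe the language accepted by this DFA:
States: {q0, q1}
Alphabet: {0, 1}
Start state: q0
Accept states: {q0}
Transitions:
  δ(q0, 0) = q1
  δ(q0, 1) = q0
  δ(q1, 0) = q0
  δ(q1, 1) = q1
Analyzing the DFA structure:
Start state: q0
Accept states: {q0}
Interpreting what each state remembers (checking against the transitions):
  q0: an even number of 0s has been read so far
  q1: an odd number of 0s has been read so far
  δ(q0, 0): in q0 (an even number of 0s has been read so far), after reading 0 we have: an odd number of 0s has been read so far → q1
  δ(q0, 1): in q0 (an even number of 0s has been read so far), after reading 1 we have: an even number of 0s has been read so far → q0
  δ(q1, 0): in q1 (an odd number of 0s has been read so far), after reading 0 we have: an even number of 0s has been read so far → q0
  δ(q1, 1): in q1 (an odd number of 0s has been read so far), after reading 1 we have: an odd number of 0s has been read so far → q1
A string is accepted iff it ends in {q0}, i.e. an even number of 0s has been read so far.
Language: All binary strings with an even number of 0s

Final answer: All binary strings with an even number of 0s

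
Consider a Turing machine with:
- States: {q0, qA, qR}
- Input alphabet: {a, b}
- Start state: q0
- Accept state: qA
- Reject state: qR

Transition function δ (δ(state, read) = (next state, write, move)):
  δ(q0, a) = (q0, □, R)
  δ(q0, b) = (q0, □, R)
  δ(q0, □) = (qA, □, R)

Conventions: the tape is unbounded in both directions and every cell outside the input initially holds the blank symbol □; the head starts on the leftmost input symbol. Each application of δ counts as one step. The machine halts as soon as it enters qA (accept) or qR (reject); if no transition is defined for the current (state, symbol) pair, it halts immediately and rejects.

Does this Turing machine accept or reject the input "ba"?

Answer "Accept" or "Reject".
Step 0: [q0]ba (head at position 0)
Step 1: δ(q0, b) = (q0, □, R)  ⊢  □[q0]a (head at position 1)
Step 2: δ(q0, a) = (q0, □, R)  ⊢  □□[q0]□ (head at position 2)
Step 3: δ(q0, □) = (qA, □, R)  ⊢  □□□[qA]□ (head at position 3)
The machine is in qA, so it halts and accepts.

Final answer: Accept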